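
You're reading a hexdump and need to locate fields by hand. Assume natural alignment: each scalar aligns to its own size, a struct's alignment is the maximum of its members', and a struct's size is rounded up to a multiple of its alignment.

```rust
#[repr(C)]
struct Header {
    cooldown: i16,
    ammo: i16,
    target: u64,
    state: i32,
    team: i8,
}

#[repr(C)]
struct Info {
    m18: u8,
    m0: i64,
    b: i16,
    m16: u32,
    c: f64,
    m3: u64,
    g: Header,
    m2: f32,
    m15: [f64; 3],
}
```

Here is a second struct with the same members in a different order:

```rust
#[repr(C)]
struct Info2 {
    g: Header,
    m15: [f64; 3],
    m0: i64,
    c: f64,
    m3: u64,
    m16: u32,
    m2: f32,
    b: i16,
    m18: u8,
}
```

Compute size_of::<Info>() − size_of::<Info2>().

8

Header: cooldown at 0 (size 2, align 2) → ends 2; ammo at 2 (size 2, align 2) → ends 4; pad 4 to align 8 for target; target at 8 (size 8, align 8) → ends 16; state at 16 (size 4, align 4) → ends 20; team at 20 (size 1, align 1) → ends 21; tail pad 3 to reach multiple of 8; total 24 bytes, alignment 8
m18 at 0 (size 1, align 1) → ends 1
pad 7 to align 8 for m0
m0 at 8 (size 8, align 8) → ends 16
b at 16 (size 2, align 2) → ends 18
pad 2 to align 4 for m16
m16 at 20 (size 4, align 4) → ends 24
c at 24 (size 8, align 8) → ends 32
m3 at 32 (size 8, align 8) → ends 40
g at 40 (size 24, align 8) → ends 64
m2 at 64 (size 4, align 4) → ends 68
pad 4 to align 8 for m15
m15 at 72 (size 24, align 8) → ends 96
total 96 bytes, alignment 8
— Info2 —
g at 0 (size 24, align 8) → ends 24
m15 at 24 (size 24, align 8) → ends 48
m0 at 48 (size 8, align 8) → ends 56
c at 56 (size 8, align 8) → ends 64
m3 at 64 (size 8, align 8) → ends 72
m16 at 72 (size 4, align 4) → ends 76
m2 at 76 (size 4, align 4) → ends 80
b at 80 (size 2, align 2) → ends 82
m18 at 82 (size 1, align 1) → ends 83
tail pad 5 to reach multiple of 8
total 88 bytes, alignment 8
96 − 88 = 8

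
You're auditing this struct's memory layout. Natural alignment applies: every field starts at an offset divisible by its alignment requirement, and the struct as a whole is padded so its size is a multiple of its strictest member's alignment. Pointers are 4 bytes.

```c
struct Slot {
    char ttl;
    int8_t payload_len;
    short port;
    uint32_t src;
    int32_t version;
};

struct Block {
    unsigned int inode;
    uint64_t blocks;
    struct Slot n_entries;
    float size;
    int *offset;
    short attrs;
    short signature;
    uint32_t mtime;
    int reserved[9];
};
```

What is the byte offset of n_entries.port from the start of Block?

18

Slot: ttl at 0 (size 1, align 1) → ends 1; payload_len at 1 (size 1, align 1) → ends 2; port at 2 (size 2, align 2) → ends 4; src at 4 (size 4, align 4) → ends 8; version at 8 (size 4, align 4) → ends 12; total 12 bytes, alignment 4
inode at 0 (size 4, align 4) → ends 4
pad 4 to align 8 for blocks
blocks at 8 (size 8, align 8) → ends 16
n_entries at 16 (size 12, align 4) → ends 28
within Slot: port at 2
16 + 2 = 18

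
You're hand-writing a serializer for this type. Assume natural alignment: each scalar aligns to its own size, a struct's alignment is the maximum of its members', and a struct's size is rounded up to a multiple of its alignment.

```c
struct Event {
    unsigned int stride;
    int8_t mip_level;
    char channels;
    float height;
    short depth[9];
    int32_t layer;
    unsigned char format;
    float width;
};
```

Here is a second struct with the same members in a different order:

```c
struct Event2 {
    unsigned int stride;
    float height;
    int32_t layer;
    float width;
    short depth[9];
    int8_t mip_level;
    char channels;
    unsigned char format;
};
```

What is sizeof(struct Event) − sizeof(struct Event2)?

stride at 0 (size 4, align 4) → ends 4
mip_level at 4 (size 1, align 1) → ends 5
channels at 5 (size 1, align 1) → ends 6
pad 2 to align 4 for height
height at 8 (size 4, align 4) → ends 12
depth at 12 (size 18, align 2) → ends 30
pad 2 to align 4 for layer
layer at 32 (size 4, align 4) → ends 36
format at 36 (size 1, align 1) → ends 37
pad 3 to align 4 for width
width at 40 (size 4, align 4) → ends 44
total 44 bytes, alignment 4
— Event2 —
stride at 0 (size 4, align 4) → ends 4
height at 4 (size 4, align 4) → ends 8
layer at 8 (size 4, align 4) → ends 12
width at 12 (size 4, align 4) → ends 16
depth at 16 (size 18, align 2) → ends 34
mip_level at 34 (size 1, align 1) → ends 35
channels at 35 (size 1, align 1) → ends 36
format at 36 (size 1, align 1) → ends 37
tail pad 3 to reach multiple of 4
total 40 bytes, alignment 4
44 − 40 = 4

4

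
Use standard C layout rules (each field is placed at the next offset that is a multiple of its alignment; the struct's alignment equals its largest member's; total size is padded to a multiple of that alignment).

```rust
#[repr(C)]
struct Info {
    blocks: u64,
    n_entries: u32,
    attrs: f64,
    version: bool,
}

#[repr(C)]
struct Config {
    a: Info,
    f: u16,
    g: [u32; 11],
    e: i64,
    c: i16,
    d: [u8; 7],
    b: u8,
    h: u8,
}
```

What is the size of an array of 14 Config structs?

Info: blocks at 0 (size 8, align 8) → ends 8; n_entries at 8 (size 4, align 4) → ends 12; pad 4 to align 8 for attrs; attrs at 16 (size 8, align 8) → ends 24; version at 24 (size 1, align 1) → ends 25; tail pad 7 to reach multiple of 8; total 32 bytes, alignment 8
a at 0 (size 32, align 8) → ends 32
f at 32 (size 2, align 2) → ends 34
pad 2 to align 4 for g
g at 36 (size 44, align 4) → ends 80
e at 80 (size 8, align 8) → ends 88
c at 88 (size 2, align 2) → ends 90
d at 90 (size 7, align 1) → ends 97
b at 97 (size 1, align 1) → ends 98
h at 98 (size 1, align 1) → ends 99
tail pad 5 to reach multiple of 8
total 104 bytes, alignment 8
array of 14: 14 × 104 = 1456

1456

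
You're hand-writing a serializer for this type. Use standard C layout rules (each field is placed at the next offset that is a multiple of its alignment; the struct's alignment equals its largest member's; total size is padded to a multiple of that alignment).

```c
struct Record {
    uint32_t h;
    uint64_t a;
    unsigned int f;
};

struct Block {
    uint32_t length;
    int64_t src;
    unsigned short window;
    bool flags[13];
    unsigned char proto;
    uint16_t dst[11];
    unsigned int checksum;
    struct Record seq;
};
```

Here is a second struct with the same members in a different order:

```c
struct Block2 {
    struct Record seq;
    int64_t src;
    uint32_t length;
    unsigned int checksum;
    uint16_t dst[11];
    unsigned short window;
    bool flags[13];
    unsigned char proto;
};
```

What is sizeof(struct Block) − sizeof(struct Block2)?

Record: 0..4  h  (4B, 4-aligned); 4..8  -- padding (4B); 8..16  a  (8B, 8-aligned); 16..20  f  (4B, 4-aligned); 20..24  -- tail padding (4B); sizeof = 24, alignof = 8
0..4  length  (4B, 4-aligned)
4..8  -- padding (4B)
8..16  src  (8B, 8-aligned)
16..18  window  (2B, 2-aligned)
18..31  flags  (13B, 1-aligned)
31..32  proto  (1B, 1-aligned)
32..54  dst  (22B, 2-aligned)
54..56  -- padding (2B)
56..60  checksum  (4B, 4-aligned)
60..64  -- padding (4B)
64..88  seq  (24B, 8-aligned)
sizeof = 88, alignof = 8
— Block2 —
0..24  seq  (24B, 8-aligned)
24..32  src  (8B, 8-aligned)
32..36  length  (4B, 4-aligned)
36..40  checksum  (4B, 4-aligned)
40..62  dst  (22B, 2-aligned)
62..64  window  (2B, 2-aligned)
64..77  flags  (13B, 1-aligned)
77..78  proto  (1B, 1-aligned)
78..80  -- tail padding (2B)
sizeof = 80, alignof = 8
88 − 80 = 8

8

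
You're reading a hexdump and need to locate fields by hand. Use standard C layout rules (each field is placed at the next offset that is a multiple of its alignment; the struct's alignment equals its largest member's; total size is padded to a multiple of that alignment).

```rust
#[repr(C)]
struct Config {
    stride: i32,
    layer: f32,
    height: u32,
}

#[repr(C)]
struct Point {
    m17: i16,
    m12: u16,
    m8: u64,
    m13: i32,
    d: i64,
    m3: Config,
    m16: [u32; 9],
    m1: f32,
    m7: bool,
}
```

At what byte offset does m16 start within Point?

44

Config: @0: stride [4B, align 4] → 4; @4: layer [4B, align 4] → 8; @8: height [4B, align 4] → 12; size 12, align 4
@0: m17 [2B, align 2] → 2
@2: m12 [2B, align 2] → 4
+4 pad (align 8)
@8: m8 [8B, align 8] → 16
@16: m13 [4B, align 4] → 20
+4 pad (align 8)
@24: d [8B, align 8] → 32
@32: m3 [12B, align 4] → 44
@44: m16 [36B, align 4] → 80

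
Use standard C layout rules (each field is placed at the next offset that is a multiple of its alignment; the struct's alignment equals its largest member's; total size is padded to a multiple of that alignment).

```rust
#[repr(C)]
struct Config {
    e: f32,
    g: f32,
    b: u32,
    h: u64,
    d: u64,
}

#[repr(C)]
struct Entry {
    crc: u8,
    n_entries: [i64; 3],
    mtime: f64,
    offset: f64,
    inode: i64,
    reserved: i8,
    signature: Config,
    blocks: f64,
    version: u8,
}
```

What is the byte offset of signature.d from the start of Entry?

Config: 0..4  e  (4B, 4-aligned); 4..8  g  (4B, 4-aligned); 8..12  b  (4B, 4-aligned); 12..16  -- padding (4B); 16..24  h  (8B, 8-aligned); 24..32  d  (8B, 8-aligned); sizeof = 32, alignof = 8
0..1  crc  (1B, 1-aligned)
1..8  -- padding (7B)
8..32  n_entries  (24B, 8-aligned)
32..40  mtime  (8B, 8-aligned)
40..48  offset  (8B, 8-aligned)
48..56  inode  (8B, 8-aligned)
56..57  reserved  (1B, 1-aligned)
57..64  -- padding (7B)
64..96  signature  (32B, 8-aligned)
within Config: d at 24
64 + 24 = 88

88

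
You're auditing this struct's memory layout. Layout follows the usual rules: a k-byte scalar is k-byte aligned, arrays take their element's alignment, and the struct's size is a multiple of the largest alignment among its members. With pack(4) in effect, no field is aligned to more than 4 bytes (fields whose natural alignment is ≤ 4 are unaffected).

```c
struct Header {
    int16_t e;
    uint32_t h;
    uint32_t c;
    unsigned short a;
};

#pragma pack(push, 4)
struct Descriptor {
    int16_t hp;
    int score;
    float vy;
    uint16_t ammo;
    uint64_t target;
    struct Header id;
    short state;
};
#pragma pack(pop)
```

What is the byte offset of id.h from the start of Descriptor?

28

Header: e at 0 (size 2, align 2) → ends 2; pad 2 to align 4 for h; h at 4 (size 4, align 4) → ends 8; c at 8 (size 4, align 4) → ends 12; a at 12 (size 2, align 2) → ends 14; tail pad 2 to reach multiple of 4; total 16 bytes, alignment 4
hp at 0 (size 2, align 2) → ends 2
pad 2 to align 4 for score
score at 4 (size 4, align 4) → ends 8
vy at 8 (size 4, align 4) → ends 12
ammo at 12 (size 2, align 2) → ends 14
pad 2 to align 4 for target
target at 16 (size 8, align 4) → ends 24
id at 24 (size 16, align 4) → ends 40
within Header: h at 4
24 + 4 = 28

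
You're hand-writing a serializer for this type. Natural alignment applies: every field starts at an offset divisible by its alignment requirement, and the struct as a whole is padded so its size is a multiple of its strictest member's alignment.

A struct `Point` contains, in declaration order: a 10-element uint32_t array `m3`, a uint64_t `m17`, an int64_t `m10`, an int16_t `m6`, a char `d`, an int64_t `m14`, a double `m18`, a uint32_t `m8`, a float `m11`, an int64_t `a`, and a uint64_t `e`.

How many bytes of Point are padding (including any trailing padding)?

5

0..40  m3  (40B, 4-aligned)
40..48  m17  (8B, 8-aligned)
48..56  m10  (8B, 8-aligned)
56..58  m6  (2B, 2-aligned)
58..59  d  (1B, 1-aligned)
59..64  -- padding (5B)
64..72  m14  (8B, 8-aligned)
72..80  m18  (8B, 8-aligned)
80..84  m8  (4B, 4-aligned)
84..88  m11  (4B, 4-aligned)
88..96  a  (8B, 8-aligned)
96..104  e  (8B, 8-aligned)
sizeof = 104, alignof = 8
data bytes 99, size 104 → padding 5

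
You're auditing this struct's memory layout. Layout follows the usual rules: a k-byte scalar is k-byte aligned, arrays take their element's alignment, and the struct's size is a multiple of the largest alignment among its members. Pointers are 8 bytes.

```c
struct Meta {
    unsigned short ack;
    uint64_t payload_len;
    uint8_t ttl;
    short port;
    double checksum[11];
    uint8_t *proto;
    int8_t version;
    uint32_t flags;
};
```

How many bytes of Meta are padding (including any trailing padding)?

0..2  ack  (2B, 2-aligned)
2..8  -- padding (6B)
8..16  payload_len  (8B, 8-aligned)
16..17  ttl  (1B, 1-aligned)
17..18  -- padding (1B)
18..20  port  (2B, 2-aligned)
20..24  -- padding (4B)
24..112  checksum  (88B, 8-aligned)
112..120  proto  (8B, 8-aligned)
120..121  version  (1B, 1-aligned)
121..124  -- padding (3B)
124..128  flags  (4B, 4-aligned)
sizeof = 128, alignof = 8
data bytes 114, size 128 → padding 14

14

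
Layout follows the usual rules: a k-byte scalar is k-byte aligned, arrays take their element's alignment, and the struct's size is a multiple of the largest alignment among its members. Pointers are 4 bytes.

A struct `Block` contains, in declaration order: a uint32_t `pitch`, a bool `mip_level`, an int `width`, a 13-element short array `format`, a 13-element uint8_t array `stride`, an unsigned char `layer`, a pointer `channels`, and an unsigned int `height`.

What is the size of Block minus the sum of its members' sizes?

3

0..4  pitch  (4B, 4-aligned)
4..5  mip_level  (1B, 1-aligned)
5..8  -- padding (3B)
8..12  width  (4B, 4-aligned)
12..38  format  (26B, 2-aligned)
38..51  stride  (13B, 1-aligned)
51..52  layer  (1B, 1-aligned)
52..56  channels  (4B, 4-aligned)
56..60  height  (4B, 4-aligned)
sizeof = 60, alignof = 4
data bytes 57, size 60 → padding 3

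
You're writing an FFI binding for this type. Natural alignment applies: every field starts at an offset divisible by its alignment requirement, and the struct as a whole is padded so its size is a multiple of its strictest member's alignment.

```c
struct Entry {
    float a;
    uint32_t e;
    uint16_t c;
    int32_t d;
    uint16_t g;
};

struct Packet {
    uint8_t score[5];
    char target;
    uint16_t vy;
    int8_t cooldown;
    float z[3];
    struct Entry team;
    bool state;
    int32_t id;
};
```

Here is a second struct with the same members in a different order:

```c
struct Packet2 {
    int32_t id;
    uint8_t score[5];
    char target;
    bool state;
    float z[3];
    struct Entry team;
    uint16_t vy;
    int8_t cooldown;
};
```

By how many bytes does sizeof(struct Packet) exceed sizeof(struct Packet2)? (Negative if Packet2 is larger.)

4

Entry: a at 0 (size 4, align 4) → ends 4; e at 4 (size 4, align 4) → ends 8; c at 8 (size 2, align 2) → ends 10; pad 2 to align 4 for d; d at 12 (size 4, align 4) → ends 16; g at 16 (size 2, align 2) → ends 18; tail pad 2 to reach multiple of 4; total 20 bytes, alignment 4
score at 0 (size 5, align 1) → ends 5
target at 5 (size 1, align 1) → ends 6
vy at 6 (size 2, align 2) → ends 8
cooldown at 8 (size 1, align 1) → ends 9
pad 3 to align 4 for z
z at 12 (size 12, align 4) → ends 24
team at 24 (size 20, align 4) → ends 44
state at 44 (size 1, align 1) → ends 45
pad 3 to align 4 for id
id at 48 (size 4, align 4) → ends 52
total 52 bytes, alignment 4
— Packet2 —
id at 0 (size 4, align 4) → ends 4
score at 4 (size 5, align 1) → ends 9
target at 9 (size 1, align 1) → ends 10
state at 10 (size 1, align 1) → ends 11
pad 1 to align 4 for z
z at 12 (size 12, align 4) → ends 24
team at 24 (size 20, align 4) → ends 44
vy at 44 (size 2, align 2) → ends 46
cooldown at 46 (size 1, align 1) → ends 47
tail pad 1 to reach multiple of 4
total 48 bytes, alignment 4
52 − 48 = 4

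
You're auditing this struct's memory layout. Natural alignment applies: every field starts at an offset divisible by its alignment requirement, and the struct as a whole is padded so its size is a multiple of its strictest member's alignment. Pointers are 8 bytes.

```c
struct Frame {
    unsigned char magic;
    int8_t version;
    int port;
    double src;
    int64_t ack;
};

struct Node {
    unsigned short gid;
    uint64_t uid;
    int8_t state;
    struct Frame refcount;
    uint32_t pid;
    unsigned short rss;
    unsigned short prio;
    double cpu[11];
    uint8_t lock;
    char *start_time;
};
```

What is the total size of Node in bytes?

160

Frame: @0: magic [1B, align 1] → 1; @1: version [1B, align 1] → 2; +2 pad (align 4); @4: port [4B, align 4] → 8; @8: src [8B, align 8] → 16; @16: ack [8B, align 8] → 24; size 24, align 8
@0: gid [2B, align 2] → 2
+6 pad (align 8)
@8: uid [8B, align 8] → 16
@16: state [1B, align 1] → 17
+7 pad (align 8)
@24: refcount [24B, align 8] → 48
@48: pid [4B, align 4] → 52
@52: rss [2B, align 2] → 54
@54: prio [2B, align 2] → 56
@56: cpu [88B, align 8] → 144
@144: lock [1B, align 1] → 145
+7 pad (align 8)
@152: start_time [8B, align 8] → 160
size 160, align 8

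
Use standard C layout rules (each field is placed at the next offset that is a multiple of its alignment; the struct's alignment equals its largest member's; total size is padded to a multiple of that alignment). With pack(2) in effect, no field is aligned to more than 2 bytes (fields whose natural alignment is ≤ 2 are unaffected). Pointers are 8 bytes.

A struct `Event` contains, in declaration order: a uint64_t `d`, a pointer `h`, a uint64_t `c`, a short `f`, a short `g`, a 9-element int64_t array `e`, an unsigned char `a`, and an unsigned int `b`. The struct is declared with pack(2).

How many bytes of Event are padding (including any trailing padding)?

1

d at 0 (size 8, align 2) → ends 8
h at 8 (size 8, align 2) → ends 16
c at 16 (size 8, align 2) → ends 24
f at 24 (size 2, align 2) → ends 26
g at 26 (size 2, align 2) → ends 28
e at 28 (size 72, align 2) → ends 100
a at 100 (size 1, align 1) → ends 101
pad 1 to align 2 for b
b at 102 (size 4, align 2) → ends 106
total 106 bytes, alignment 2
data bytes 105, size 106 → padding 1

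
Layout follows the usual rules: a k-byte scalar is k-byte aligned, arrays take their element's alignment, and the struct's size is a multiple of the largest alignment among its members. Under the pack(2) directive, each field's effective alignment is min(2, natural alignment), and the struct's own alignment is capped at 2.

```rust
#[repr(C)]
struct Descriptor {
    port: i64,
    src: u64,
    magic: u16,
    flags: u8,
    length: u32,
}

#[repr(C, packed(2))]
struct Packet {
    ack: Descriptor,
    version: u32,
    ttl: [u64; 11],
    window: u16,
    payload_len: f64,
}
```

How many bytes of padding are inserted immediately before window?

0

Descriptor: port at 0 (size 8, align 8) → ends 8; src at 8 (size 8, align 8) → ends 16; magic at 16 (size 2, align 2) → ends 18; flags at 18 (size 1, align 1) → ends 19; pad 1 to align 4 for length; length at 20 (size 4, align 4) → ends 24; total 24 bytes, alignment 8
ack at 0 (size 24, align 2) → ends 24
version at 24 (size 4, align 2) → ends 28
ttl at 28 (size 88, align 2) → ends 116
window at 116 (size 2, align 2) → ends 118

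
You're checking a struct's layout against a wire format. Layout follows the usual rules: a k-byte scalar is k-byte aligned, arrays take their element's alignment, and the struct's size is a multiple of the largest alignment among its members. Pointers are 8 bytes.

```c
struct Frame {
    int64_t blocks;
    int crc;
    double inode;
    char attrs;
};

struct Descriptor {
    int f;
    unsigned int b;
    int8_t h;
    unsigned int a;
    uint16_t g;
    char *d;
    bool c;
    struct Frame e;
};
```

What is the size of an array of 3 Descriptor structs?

216

Frame: 0..8  blocks  (8B, 8-aligned); 8..12  crc  (4B, 4-aligned); 12..16  -- padding (4B); 16..24  inode  (8B, 8-aligned); 24..25  attrs  (1B, 1-aligned); 25..32  -- tail padding (7B); sizeof = 32, alignof = 8
0..4  f  (4B, 4-aligned)
4..8  b  (4B, 4-aligned)
8..9  h  (1B, 1-aligned)
9..12  -- padding (3B)
12..16  a  (4B, 4-aligned)
16..18  g  (2B, 2-aligned)
18..24  -- padding (6B)
24..32  d  (8B, 8-aligned)
32..33  c  (1B, 1-aligned)
33..40  -- padding (7B)
40..72  e  (32B, 8-aligned)
sizeof = 72, alignof = 8
array of 3: 3 × 72 = 216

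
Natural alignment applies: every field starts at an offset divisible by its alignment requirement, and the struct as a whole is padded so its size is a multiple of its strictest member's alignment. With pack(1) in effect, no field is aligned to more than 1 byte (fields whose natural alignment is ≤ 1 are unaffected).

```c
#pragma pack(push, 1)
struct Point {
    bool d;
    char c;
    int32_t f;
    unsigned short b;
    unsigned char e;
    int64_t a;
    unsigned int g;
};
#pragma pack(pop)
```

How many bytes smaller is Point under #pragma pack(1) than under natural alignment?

11

natural layout:
  @0: d [1B, align 1] → 1
  @1: c [1B, align 1] → 2
  +2 pad (align 4)
  @4: f [4B, align 4] → 8
  @8: b [2B, align 2] → 10
  @10: e [1B, align 1] → 11
  +5 pad (align 8)
  @16: a [8B, align 8] → 24
  @24: g [4B, align 4] → 28
  +4 tail pad (align 8)
  size 32, align 8
packed(1) layout:
  @0: d [1B, align 1] → 1
  @1: c [1B, align 1] → 2
  @2: f [4B, align 1] → 6
  @6: b [2B, align 1] → 8
  @8: e [1B, align 1] → 9
  @9: a [8B, align 1] → 17
  @17: g [4B, align 1] → 21
  size 21, align 1
32 − 21 = 11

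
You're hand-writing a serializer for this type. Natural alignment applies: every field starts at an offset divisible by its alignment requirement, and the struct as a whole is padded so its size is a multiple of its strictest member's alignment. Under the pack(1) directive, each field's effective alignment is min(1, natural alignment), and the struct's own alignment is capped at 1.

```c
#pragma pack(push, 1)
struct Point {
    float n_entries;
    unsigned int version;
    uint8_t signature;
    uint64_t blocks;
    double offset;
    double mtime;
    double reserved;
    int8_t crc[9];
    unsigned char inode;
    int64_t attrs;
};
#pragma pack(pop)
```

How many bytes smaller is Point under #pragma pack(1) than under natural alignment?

13

natural layout:
  0..4  n_entries  (4B, 4-aligned)
  4..8  version  (4B, 4-aligned)
  8..9  signature  (1B, 1-aligned)
  9..16  -- padding (7B)
  16..24  blocks  (8B, 8-aligned)
  24..32  offset  (8B, 8-aligned)
  32..40  mtime  (8B, 8-aligned)
  40..48  reserved  (8B, 8-aligned)
  48..57  crc  (9B, 1-aligned)
  57..58  inode  (1B, 1-aligned)
  58..64  -- padding (6B)
  64..72  attrs  (8B, 8-aligned)
  sizeof = 72, alignof = 8
packed(1) layout:
  0..4  n_entries  (4B, 1-aligned)
  4..8  version  (4B, 1-aligned)
  8..9  signature  (1B, 1-aligned)
  9..17  blocks  (8B, 1-aligned)
  17..25  offset  (8B, 1-aligned)
  25..33  mtime  (8B, 1-aligned)
  33..41  reserved  (8B, 1-aligned)
  41..50  crc  (9B, 1-aligned)
  50..51  inode  (1B, 1-aligned)
  51..59  attrs  (8B, 1-aligned)
  sizeof = 59, alignof = 1
72 − 59 = 13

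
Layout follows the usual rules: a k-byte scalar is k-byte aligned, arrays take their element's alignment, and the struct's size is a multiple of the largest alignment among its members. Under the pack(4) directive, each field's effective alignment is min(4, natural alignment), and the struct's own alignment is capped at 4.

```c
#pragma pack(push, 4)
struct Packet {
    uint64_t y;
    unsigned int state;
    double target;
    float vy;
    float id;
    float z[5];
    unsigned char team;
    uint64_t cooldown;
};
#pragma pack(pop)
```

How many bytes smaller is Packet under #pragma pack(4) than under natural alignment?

4

natural layout:
  y at 0 (size 8, align 8) → ends 8
  state at 8 (size 4, align 4) → ends 12
  pad 4 to align 8 for target
  target at 16 (size 8, align 8) → ends 24
  vy at 24 (size 4, align 4) → ends 28
  id at 28 (size 4, align 4) → ends 32
  z at 32 (size 20, align 4) → ends 52
  team at 52 (size 1, align 1) → ends 53
  pad 3 to align 8 for cooldown
  cooldown at 56 (size 8, align 8) → ends 64
  total 64 bytes, alignment 8
packed(4) layout:
  y at 0 (size 8, align 4) → ends 8
  state at 8 (size 4, align 4) → ends 12
  target at 12 (size 8, align 4) → ends 20
  vy at 20 (size 4, align 4) → ends 24
  id at 24 (size 4, align 4) → ends 28
  z at 28 (size 20, align 4) → ends 48
  team at 48 (size 1, align 1) → ends 49
  pad 3 to align 4 for cooldown
  cooldown at 52 (size 8, align 4) → ends 60
  total 60 bytes, alignment 4
64 − 60 = 4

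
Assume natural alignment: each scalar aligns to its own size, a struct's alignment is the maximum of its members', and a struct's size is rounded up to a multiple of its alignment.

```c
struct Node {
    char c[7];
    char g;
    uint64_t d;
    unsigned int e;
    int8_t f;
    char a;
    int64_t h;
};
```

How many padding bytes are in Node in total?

2

@0: c [7B, align 1] → 7
@7: g [1B, align 1] → 8
@8: d [8B, align 8] → 16
@16: e [4B, align 4] → 20
@20: f [1B, align 1] → 21
@21: a [1B, align 1] → 22
+2 pad (align 8)
@24: h [8B, align 8] → 32
size 32, align 8
data bytes 30, size 32 → padding 2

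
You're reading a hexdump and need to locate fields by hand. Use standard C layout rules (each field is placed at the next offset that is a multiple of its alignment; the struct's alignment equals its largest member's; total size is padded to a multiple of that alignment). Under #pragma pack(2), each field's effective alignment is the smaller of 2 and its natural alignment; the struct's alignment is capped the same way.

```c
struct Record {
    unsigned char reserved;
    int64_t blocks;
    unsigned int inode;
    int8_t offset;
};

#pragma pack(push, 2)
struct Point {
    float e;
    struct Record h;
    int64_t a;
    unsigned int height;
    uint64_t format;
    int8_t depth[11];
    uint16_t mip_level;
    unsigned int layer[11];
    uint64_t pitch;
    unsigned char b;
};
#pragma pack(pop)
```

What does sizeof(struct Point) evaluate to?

116

Record: reserved at 0 (size 1, align 1) → ends 1; pad 7 to align 8 for blocks; blocks at 8 (size 8, align 8) → ends 16; inode at 16 (size 4, align 4) → ends 20; offset at 20 (size 1, align 1) → ends 21; tail pad 3 to reach multiple of 8; total 24 bytes, alignment 8
e at 0 (size 4, align 2) → ends 4
h at 4 (size 24, align 2) → ends 28
a at 28 (size 8, align 2) → ends 36
height at 36 (size 4, align 2) → ends 40
format at 40 (size 8, align 2) → ends 48
depth at 48 (size 11, align 1) → ends 59
pad 1 to align 2 for mip_level
mip_level at 60 (size 2, align 2) → ends 62
layer at 62 (size 44, align 2) → ends 106
pitch at 106 (size 8, align 2) → ends 114
b at 114 (size 1, align 1) → ends 115
tail pad 1 to reach multiple of 2
total 116 bytes, alignment 2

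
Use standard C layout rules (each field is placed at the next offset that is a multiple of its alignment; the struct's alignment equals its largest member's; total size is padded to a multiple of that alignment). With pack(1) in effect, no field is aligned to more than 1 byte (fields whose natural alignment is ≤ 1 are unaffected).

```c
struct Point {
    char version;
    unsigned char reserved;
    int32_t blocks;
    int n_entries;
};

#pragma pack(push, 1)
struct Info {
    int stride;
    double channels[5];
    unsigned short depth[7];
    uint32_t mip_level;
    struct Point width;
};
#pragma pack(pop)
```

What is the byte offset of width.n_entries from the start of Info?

Point: version at 0 (size 1, align 1) → ends 1; reserved at 1 (size 1, align 1) → ends 2; pad 2 to align 4 for blocks; blocks at 4 (size 4, align 4) → ends 8; n_entries at 8 (size 4, align 4) → ends 12; total 12 bytes, alignment 4
stride at 0 (size 4, align 1) → ends 4
channels at 4 (size 40, align 1) → ends 44
depth at 44 (size 14, align 1) → ends 58
mip_level at 58 (size 4, align 1) → ends 62
width at 62 (size 12, align 1) → ends 74
within Point: n_entries at 8
62 + 8 = 70

70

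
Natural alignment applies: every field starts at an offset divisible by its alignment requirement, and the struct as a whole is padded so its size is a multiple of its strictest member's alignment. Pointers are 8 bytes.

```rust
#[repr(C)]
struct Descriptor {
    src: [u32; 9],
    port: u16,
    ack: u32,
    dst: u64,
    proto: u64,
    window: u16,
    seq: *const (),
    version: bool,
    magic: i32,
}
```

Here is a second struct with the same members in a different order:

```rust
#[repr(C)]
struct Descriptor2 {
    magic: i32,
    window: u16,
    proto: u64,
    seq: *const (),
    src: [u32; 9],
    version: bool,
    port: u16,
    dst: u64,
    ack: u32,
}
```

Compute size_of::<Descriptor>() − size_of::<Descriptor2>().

8

src at 0 (size 36, align 4) → ends 36
port at 36 (size 2, align 2) → ends 38
pad 2 to align 4 for ack
ack at 40 (size 4, align 4) → ends 44
pad 4 to align 8 for dst
dst at 48 (size 8, align 8) → ends 56
proto at 56 (size 8, align 8) → ends 64
window at 64 (size 2, align 2) → ends 66
pad 6 to align 8 for seq
seq at 72 (size 8, align 8) → ends 80
version at 80 (size 1, align 1) → ends 81
pad 3 to align 4 for magic
magic at 84 (size 4, align 4) → ends 88
total 88 bytes, alignment 8
— Descriptor2 —
magic at 0 (size 4, align 4) → ends 4
window at 4 (size 2, align 2) → ends 6
pad 2 to align 8 for proto
proto at 8 (size 8, align 8) → ends 16
seq at 16 (size 8, align 8) → ends 24
src at 24 (size 36, align 4) → ends 60
version at 60 (size 1, align 1) → ends 61
pad 1 to align 2 for port
port at 62 (size 2, align 2) → ends 64
dst at 64 (size 8, align 8) → ends 72
ack at 72 (size 4, align 4) → ends 76
tail pad 4 to reach multiple of 8
total 80 bytes, alignment 8
88 − 80 = 8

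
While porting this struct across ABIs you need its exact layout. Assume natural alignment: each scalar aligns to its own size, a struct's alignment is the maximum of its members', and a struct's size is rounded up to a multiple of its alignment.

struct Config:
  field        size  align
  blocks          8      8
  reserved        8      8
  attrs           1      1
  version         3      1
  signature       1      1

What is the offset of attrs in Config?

16

@0: blocks [8B, align 8] → 8
@8: reserved [8B, align 8] → 16
@16: attrs [1B, align 1] → 17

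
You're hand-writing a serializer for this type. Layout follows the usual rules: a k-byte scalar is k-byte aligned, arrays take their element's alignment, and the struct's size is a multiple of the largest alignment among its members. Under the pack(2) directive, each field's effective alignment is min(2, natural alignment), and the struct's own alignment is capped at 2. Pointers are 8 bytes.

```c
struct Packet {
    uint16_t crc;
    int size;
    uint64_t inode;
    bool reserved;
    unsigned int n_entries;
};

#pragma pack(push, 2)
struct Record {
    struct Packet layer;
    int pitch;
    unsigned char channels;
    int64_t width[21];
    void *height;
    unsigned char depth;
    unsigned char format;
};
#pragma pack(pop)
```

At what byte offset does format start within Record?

207

Packet: @0: crc [2B, align 2] → 2; +2 pad (align 4); @4: size [4B, align 4] → 8; @8: inode [8B, align 8] → 16; @16: reserved [1B, align 1] → 17; +3 pad (align 4); @20: n_entries [4B, align 4] → 24; size 24, align 8
@0: layer [24B, align 2] → 24
@24: pitch [4B, align 2] → 28
@28: channels [1B, align 1] → 29
+1 pad (align 2)
@30: width [168B, align 2] → 198
@198: height [8B, align 2] → 206
@206: depth [1B, align 1] → 207
@207: format [1B, align 1] → 208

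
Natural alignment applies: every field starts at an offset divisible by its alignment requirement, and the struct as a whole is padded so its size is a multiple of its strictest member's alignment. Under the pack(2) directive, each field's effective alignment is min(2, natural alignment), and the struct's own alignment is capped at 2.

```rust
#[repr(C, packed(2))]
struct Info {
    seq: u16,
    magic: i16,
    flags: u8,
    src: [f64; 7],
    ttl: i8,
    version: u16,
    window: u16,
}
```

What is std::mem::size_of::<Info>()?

68 bytes

seq at 0 (size 2, align 2) → ends 2
magic at 2 (size 2, align 2) → ends 4
flags at 4 (size 1, align 1) → ends 5
pad 1 to align 2 for src
src at 6 (size 56, align 2) → ends 62
ttl at 62 (size 1, align 1) → ends 63
pad 1 to align 2 for version
version at 64 (size 2, align 2) → ends 66
window at 66 (size 2, align 2) → ends 68
total 68 bytes, alignment 2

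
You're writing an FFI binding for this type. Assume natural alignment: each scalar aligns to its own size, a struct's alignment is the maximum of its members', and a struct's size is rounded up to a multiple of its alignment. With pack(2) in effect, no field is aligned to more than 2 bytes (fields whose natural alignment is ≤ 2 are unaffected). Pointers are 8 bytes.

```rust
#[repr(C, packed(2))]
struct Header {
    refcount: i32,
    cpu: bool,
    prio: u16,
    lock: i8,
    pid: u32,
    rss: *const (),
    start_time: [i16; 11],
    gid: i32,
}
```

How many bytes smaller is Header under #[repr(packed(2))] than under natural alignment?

8

natural layout:
  0..4  refcount  (4B, 4-aligned)
  4..5  cpu  (1B, 1-aligned)
  5..6  -- padding (1B)
  6..8  prio  (2B, 2-aligned)
  8..9  lock  (1B, 1-aligned)
  9..12  -- padding (3B)
  12..16  pid  (4B, 4-aligned)
  16..24  rss  (8B, 8-aligned)
  24..46  start_time  (22B, 2-aligned)
  46..48  -- padding (2B)
  48..52  gid  (4B, 4-aligned)
  52..56  -- tail padding (4B)
  sizeof = 56, alignof = 8
packed(2) layout:
  0..4  refcount  (4B, 2-aligned)
  4..5  cpu  (1B, 1-aligned)
  5..6  -- padding (1B)
  6..8  prio  (2B, 2-aligned)
  8..9  lock  (1B, 1-aligned)
  9..10  -- padding (1B)
  10..14  pid  (4B, 2-aligned)
  14..22  rss  (8B, 2-aligned)
  22..44  start_time  (22B, 2-aligned)
  44..48  gid  (4B, 2-aligned)
  sizeof = 48, alignof = 2
56 − 48 = 8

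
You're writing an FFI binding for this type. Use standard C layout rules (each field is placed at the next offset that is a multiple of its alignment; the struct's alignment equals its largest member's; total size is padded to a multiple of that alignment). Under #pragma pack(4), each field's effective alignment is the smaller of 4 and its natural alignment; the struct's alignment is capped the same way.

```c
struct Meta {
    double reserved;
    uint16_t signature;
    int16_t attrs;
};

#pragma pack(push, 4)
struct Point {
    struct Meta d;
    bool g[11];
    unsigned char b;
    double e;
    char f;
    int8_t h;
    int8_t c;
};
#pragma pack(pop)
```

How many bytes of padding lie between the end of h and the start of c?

0

Meta: @0: reserved [8B, align 8] → 8; @8: signature [2B, align 2] → 10; @10: attrs [2B, align 2] → 12; +4 tail pad (align 8); size 16, align 8
@0: d [16B, align 4] → 16
@16: g [11B, align 1] → 27
@27: b [1B, align 1] → 28
@28: e [8B, align 4] → 36
@36: f [1B, align 1] → 37
@37: h [1B, align 1] → 38
@38: c [1B, align 1] → 39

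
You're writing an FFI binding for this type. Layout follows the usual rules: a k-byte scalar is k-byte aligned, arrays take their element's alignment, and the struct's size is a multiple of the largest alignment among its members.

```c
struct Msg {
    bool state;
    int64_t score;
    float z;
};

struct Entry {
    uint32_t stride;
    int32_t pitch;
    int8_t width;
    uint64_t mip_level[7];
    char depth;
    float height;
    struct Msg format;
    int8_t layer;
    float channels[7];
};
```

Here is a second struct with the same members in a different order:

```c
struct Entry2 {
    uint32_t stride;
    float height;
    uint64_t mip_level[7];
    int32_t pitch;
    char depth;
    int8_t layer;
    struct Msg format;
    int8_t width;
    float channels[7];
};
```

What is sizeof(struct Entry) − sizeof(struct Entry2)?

Msg: state at 0 (size 1, align 1) → ends 1; pad 7 to align 8 for score; score at 8 (size 8, align 8) → ends 16; z at 16 (size 4, align 4) → ends 20; tail pad 4 to reach multiple of 8; total 24 bytes, alignment 8
stride at 0 (size 4, align 4) → ends 4
pitch at 4 (size 4, align 4) → ends 8
width at 8 (size 1, align 1) → ends 9
pad 7 to align 8 for mip_level
mip_level at 16 (size 56, align 8) → ends 72
depth at 72 (size 1, align 1) → ends 73
pad 3 to align 4 for height
height at 76 (size 4, align 4) → ends 80
format at 80 (size 24, align 8) → ends 104
layer at 104 (size 1, align 1) → ends 105
pad 3 to align 4 for channels
channels at 108 (size 28, align 4) → ends 136
total 136 bytes, alignment 8
— Entry2 —
stride at 0 (size 4, align 4) → ends 4
height at 4 (size 4, align 4) → ends 8
mip_level at 8 (size 56, align 8) → ends 64
pitch at 64 (size 4, align 4) → ends 68
depth at 68 (size 1, align 1) → ends 69
layer at 69 (size 1, align 1) → ends 70
pad 2 to align 8 for format
format at 72 (size 24, align 8) → ends 96
width at 96 (size 1, align 1) → ends 97
pad 3 to align 4 for channels
channels at 100 (size 28, align 4) → ends 128
total 128 bytes, alignment 8
136 − 128 = 8

8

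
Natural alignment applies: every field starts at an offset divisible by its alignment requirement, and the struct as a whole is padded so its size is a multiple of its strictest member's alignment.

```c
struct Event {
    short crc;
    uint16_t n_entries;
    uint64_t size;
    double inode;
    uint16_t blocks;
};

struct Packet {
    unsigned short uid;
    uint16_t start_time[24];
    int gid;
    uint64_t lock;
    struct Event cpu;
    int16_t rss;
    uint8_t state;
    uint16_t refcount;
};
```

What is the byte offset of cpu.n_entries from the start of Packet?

66

Event: @0: crc [2B, align 2] → 2; @2: n_entries [2B, align 2] → 4; +4 pad (align 8); @8: size [8B, align 8] → 16; @16: inode [8B, align 8] → 24; @24: blocks [2B, align 2] → 26; +6 tail pad (align 8); size 32, align 8
@0: uid [2B, align 2] → 2
@2: start_time [48B, align 2] → 50
+2 pad (align 4)
@52: gid [4B, align 4] → 56
@56: lock [8B, align 8] → 64
@64: cpu [32B, align 8] → 96
within Event: n_entries at 2
64 + 2 = 66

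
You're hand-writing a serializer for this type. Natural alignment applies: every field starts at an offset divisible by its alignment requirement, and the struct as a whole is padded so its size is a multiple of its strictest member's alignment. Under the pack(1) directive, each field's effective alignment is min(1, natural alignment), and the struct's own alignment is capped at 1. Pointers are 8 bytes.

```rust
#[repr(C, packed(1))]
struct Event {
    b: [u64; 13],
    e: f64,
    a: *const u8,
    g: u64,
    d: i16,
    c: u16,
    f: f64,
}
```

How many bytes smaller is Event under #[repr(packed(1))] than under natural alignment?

4

natural layout:
  0..104  b  (104B, 8-aligned)
  104..112  e  (8B, 8-aligned)
  112..120  a  (8B, 8-aligned)
  120..128  g  (8B, 8-aligned)
  128..130  d  (2B, 2-aligned)
  130..132  c  (2B, 2-aligned)
  132..136  -- padding (4B)
  136..144  f  (8B, 8-aligned)
  sizeof = 144, alignof = 8
packed(1) layout:
  0..104  b  (104B, 1-aligned)
  104..112  e  (8B, 1-aligned)
  112..120  a  (8B, 1-aligned)
  120..128  g  (8B, 1-aligned)
  128..130  d  (2B, 1-aligned)
  130..132  c  (2B, 1-aligned)
  132..140  f  (8B, 1-aligned)
  sizeof = 140, alignof = 1
144 − 140 = 4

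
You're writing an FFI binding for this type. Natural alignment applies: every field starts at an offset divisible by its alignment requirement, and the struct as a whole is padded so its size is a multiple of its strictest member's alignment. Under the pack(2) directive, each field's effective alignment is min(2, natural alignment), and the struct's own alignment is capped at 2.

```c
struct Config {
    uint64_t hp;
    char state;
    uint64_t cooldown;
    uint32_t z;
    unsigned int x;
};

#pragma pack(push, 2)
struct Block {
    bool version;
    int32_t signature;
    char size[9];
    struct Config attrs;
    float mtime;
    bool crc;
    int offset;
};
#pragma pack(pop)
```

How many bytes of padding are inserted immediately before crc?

0

Config: hp at 0 (size 8, align 8) → ends 8; state at 8 (size 1, align 1) → ends 9; pad 7 to align 8 for cooldown; cooldown at 16 (size 8, align 8) → ends 24; z at 24 (size 4, align 4) → ends 28; x at 28 (size 4, align 4) → ends 32; total 32 bytes, alignment 8
version at 0 (size 1, align 1) → ends 1
pad 1 to align 2 for signature
signature at 2 (size 4, align 2) → ends 6
size at 6 (size 9, align 1) → ends 15
pad 1 to align 2 for attrs
attrs at 16 (size 32, align 2) → ends 48
mtime at 48 (size 4, align 2) → ends 52
crc at 52 (size 1, align 1) → ends 53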